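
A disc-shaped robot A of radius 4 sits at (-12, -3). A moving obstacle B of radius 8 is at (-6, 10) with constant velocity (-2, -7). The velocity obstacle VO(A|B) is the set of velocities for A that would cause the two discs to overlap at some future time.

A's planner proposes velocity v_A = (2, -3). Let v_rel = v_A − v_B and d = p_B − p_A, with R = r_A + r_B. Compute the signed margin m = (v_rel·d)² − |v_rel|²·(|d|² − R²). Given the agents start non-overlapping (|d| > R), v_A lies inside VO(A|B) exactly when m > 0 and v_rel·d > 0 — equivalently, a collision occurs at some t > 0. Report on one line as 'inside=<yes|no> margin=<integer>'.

d = (6, 13),  |d|² = 205;  R = 4+8 = 12,  c = 205−12² = 61
v_rel = (4, 4),  |v_rel|² = 32;  v_rel·d = (4)·(6) + (4)·(13) = 76
32·t² − 152·t + 61 = 0  ⇒  m = 76² − 32·61 = 3824
m = 3824 > 0,  v_rel·d = 76 > 0  ⇒  inside

inside=yes margin=3824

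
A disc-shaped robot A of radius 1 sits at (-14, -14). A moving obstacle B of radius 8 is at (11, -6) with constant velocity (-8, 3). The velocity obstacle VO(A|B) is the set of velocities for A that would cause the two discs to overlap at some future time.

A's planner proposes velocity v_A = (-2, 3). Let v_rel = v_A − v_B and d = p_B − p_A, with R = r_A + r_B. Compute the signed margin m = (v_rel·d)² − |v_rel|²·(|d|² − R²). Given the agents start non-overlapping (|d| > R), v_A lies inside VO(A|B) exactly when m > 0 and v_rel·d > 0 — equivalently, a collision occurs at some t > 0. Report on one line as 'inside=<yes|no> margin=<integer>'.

d = (25, 8),  |d|² = 689;  R = 1+8 = 9,  c = 689−9² = 608
v_rel = (6, 0),  |v_rel|² = 36;  v_rel·d = (6)·(25) + (0)·(8) = 150
36·t² − 300·t + 608 = 0  ⇒  m = 150² − 36·608 = 612
m = 612 > 0,  v_rel·d = 150 > 0  ⇒  inside

inside=yes margin=612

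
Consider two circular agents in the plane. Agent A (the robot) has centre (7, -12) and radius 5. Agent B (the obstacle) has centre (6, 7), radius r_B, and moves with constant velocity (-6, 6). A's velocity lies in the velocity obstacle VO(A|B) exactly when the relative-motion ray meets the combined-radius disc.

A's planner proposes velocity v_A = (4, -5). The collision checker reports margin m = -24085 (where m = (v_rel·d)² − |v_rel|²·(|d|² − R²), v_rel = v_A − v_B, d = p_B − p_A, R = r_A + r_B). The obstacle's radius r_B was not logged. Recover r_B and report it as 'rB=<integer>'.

m = -24085
d = (-1, 19);  v_rel = (10, -11),  |v_rel|² = 221
v_rel×d = (10)·(19) − (-11)·(-1) = 179
since m = R²·221 − 179²:  R² = (32041 + -24085) / 221 = 36
R = √36 = 6  ⇒  r_B = 6 − 5 = 1

rB=1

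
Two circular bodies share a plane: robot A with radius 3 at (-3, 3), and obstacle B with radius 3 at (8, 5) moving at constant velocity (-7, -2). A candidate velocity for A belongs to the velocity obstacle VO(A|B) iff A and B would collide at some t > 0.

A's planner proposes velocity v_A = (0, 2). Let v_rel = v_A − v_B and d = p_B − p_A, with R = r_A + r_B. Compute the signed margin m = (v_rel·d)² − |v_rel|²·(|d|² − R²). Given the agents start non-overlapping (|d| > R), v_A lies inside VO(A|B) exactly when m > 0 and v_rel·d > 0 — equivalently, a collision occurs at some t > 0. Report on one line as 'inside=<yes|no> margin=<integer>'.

d = (11, 2),  |d|² = 125;  R = 3+3 = 6,  c = 125−6² = 89
v_rel = (7, 4),  |v_rel|² = 65;  v_rel·d = (7)·(11) + (4)·(2) = 85
65·t² − 170·t + 89 = 0  ⇒  m = 85² − 65·89 = 1440
m = 1440 > 0,  v_rel·d = 85 > 0  ⇒  inside

inside=yes margin=1440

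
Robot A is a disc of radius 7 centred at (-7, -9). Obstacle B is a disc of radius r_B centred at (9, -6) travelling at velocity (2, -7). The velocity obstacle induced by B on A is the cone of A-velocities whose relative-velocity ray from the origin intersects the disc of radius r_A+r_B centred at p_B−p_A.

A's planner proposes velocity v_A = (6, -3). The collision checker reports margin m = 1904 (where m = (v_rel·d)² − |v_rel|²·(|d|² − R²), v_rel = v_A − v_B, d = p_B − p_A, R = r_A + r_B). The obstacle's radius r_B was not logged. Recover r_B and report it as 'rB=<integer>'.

m = 1904
d = (16, 3);  v_rel = (4, 4),  |v_rel|² = 32
v_rel×d = (4)·(3) − (4)·(16) = -52
since m = R²·32 − (-52)²:  R² = (2704 + 1904) / 32 = 144
R = √144 = 12  ⇒  r_B = 12 − 7 = 5

rB=5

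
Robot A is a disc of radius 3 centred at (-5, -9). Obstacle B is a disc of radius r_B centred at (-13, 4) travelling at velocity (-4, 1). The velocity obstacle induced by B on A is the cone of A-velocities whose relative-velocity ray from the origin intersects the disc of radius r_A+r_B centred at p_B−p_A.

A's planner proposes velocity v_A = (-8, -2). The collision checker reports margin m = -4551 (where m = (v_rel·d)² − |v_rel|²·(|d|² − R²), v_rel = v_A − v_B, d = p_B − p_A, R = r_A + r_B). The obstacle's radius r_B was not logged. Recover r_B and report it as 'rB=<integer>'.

m = -4551
d = (-8, 13);  v_rel = (-4, -3),  |v_rel|² = 25
v_rel×d = (-4)·(13) − (-3)·(-8) = -76
since m = R²·25 − (-76)²:  R² = (5776 + -4551) / 25 = 49
R = √49 = 7  ⇒  r_B = 7 − 3 = 4

rB=4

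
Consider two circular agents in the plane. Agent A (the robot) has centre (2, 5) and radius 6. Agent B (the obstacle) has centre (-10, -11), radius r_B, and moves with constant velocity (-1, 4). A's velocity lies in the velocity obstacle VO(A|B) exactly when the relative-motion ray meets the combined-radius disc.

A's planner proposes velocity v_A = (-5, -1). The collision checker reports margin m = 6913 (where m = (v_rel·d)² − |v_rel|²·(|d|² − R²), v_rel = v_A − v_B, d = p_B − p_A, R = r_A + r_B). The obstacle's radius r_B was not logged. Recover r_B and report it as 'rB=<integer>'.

m = 6913
d = (-12, -16);  v_rel = (-4, -5),  |v_rel|² = 41
v_rel×d = (-4)·(-16) − (-5)·(-12) = 4
since m = R²·41 − 4²:  R² = (16 + 6913) / 41 = 169
R = √169 = 13  ⇒  r_B = 13 − 6 = 7

rB=7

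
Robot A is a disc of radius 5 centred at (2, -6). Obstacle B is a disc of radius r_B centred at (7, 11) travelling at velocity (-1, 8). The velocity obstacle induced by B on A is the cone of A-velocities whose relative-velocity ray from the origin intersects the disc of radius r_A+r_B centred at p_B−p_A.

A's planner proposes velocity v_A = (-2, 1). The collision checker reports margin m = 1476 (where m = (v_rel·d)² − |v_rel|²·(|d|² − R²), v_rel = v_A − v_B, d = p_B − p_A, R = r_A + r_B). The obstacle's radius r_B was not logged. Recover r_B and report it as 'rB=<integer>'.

m = 1476
d = (5, 17);  v_rel = (-1, -7),  |v_rel|² = 50
v_rel×d = (-1)·(17) − (-7)·(5) = 18
since m = R²·50 − 18²:  R² = (324 + 1476) / 50 = 36
R = √36 = 6  ⇒  r_B = 6 − 5 = 1

rB=1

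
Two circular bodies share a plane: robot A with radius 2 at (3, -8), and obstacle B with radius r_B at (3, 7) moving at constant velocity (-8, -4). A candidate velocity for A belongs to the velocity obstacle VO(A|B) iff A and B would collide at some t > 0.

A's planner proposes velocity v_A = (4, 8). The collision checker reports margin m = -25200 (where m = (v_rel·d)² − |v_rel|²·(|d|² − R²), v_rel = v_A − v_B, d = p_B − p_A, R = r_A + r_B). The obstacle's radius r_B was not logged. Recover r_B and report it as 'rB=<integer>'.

m = -25200
d = (0, 15);  v_rel = (12, 12),  |v_rel|² = 288
v_rel×d = (12)·(15) − (12)·(0) = 180
since m = R²·288 − 180²:  R² = (32400 + -25200) / 288 = 25
R = √25 = 5  ⇒  r_B = 5 − 2 = 3

rB=3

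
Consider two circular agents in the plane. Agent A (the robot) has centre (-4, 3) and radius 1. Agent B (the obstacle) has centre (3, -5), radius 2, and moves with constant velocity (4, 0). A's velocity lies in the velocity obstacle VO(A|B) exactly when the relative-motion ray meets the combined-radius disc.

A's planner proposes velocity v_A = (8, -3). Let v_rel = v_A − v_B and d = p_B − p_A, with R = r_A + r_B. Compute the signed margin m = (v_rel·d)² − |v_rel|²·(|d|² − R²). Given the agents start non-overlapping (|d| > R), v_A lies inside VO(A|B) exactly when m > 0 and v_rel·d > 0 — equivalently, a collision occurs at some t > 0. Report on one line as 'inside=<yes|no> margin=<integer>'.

d = (7, -8),  |d|² = 113;  R = 1+2 = 3,  c = 113−3² = 104
v_rel = (4, -3),  |v_rel|² = 25;  v_rel·d = (4)·(7) + (-3)·(-8) = 52
25·t² − 104·t + 104 = 0  ⇒  m = 52² − 25·104 = 104
m = 104 > 0,  v_rel·d = 52 > 0  ⇒  inside

inside=yes margin=104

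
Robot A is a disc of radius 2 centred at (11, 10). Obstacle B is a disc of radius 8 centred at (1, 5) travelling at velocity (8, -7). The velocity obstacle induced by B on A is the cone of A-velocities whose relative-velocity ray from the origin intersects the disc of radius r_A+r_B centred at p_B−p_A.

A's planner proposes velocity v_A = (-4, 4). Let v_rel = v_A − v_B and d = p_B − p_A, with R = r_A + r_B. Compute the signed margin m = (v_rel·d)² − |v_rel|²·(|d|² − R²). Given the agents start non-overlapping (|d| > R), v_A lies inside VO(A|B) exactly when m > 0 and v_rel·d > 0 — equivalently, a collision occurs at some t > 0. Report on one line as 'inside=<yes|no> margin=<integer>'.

d = (-10, -5),  |d|² = 125;  R = 2+8 = 10,  c = 125−10² = 25
v_rel = (-12, 11),  |v_rel|² = 265;  v_rel·d = (-12)·(-10) + (11)·(-5) = 65
265·t² − 130·t + 25 = 0  ⇒  m = 65² − 265·25 = -2400
m = -2400 < 0,  v_rel·d = 65 > 0  ⇒  outside

inside=no margin=-2400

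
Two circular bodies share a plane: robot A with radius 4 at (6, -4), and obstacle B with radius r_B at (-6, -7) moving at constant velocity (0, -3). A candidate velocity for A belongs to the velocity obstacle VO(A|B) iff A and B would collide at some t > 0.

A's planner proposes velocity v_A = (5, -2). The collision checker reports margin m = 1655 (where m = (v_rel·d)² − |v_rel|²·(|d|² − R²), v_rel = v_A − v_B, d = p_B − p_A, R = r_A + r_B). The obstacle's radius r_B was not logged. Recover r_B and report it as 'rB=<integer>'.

m = 1655
d = (-12, -3);  v_rel = (5, 1),  |v_rel|² = 26
v_rel×d = (5)·(-3) − (1)·(-12) = -3
since m = R²·26 − (-3)²:  R² = (9 + 1655) / 26 = 64
R = √64 = 8  ⇒  r_B = 8 − 4 = 4

rB=4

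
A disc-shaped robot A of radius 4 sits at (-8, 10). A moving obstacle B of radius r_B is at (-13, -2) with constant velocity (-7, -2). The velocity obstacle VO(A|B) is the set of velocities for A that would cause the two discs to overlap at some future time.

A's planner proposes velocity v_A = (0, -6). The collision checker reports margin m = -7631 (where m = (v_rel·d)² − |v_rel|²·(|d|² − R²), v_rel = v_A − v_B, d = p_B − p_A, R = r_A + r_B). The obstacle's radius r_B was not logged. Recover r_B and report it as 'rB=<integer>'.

m = -7631
d = (-5, -12);  v_rel = (7, -4),  |v_rel|² = 65
v_rel×d = (7)·(-12) − (-4)·(-5) = -104
since m = R²·65 − (-104)²:  R² = (10816 + -7631) / 65 = 49
R = √49 = 7  ⇒  r_B = 7 − 4 = 3

rB=3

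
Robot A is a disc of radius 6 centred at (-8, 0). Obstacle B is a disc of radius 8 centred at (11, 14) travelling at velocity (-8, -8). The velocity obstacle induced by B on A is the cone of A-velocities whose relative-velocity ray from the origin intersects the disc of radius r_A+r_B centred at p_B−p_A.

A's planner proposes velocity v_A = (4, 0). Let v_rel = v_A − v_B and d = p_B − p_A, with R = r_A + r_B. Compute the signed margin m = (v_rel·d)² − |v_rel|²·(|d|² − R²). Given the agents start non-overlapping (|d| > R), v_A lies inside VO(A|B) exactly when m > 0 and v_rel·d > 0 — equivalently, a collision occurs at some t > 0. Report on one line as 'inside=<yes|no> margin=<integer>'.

d = (19, 14),  |d|² = 557;  R = 6+8 = 14,  c = 557−14² = 361
v_rel = (12, 8),  |v_rel|² = 208;  v_rel·d = (12)·(19) + (8)·(14) = 340
208·t² − 680·t + 361 = 0  ⇒  m = 340² − 208·361 = 40512
m = 40512 > 0,  v_rel·d = 340 > 0  ⇒  inside

inside=yes margin=40512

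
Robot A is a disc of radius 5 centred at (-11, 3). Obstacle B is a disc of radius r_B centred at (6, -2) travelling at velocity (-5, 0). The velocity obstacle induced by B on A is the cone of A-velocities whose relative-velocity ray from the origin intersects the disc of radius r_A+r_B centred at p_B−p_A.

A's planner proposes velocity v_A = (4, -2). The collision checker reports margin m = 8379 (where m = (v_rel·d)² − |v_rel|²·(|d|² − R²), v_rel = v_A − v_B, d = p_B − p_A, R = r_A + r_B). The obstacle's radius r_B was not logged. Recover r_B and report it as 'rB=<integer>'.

m = 8379
d = (17, -5);  v_rel = (9, -2),  |v_rel|² = 85
v_rel×d = (9)·(-5) − (-2)·(17) = -11
since m = R²·85 − (-11)²:  R² = (121 + 8379) / 85 = 100
R = √100 = 10  ⇒  r_B = 10 − 5 = 5

rB=5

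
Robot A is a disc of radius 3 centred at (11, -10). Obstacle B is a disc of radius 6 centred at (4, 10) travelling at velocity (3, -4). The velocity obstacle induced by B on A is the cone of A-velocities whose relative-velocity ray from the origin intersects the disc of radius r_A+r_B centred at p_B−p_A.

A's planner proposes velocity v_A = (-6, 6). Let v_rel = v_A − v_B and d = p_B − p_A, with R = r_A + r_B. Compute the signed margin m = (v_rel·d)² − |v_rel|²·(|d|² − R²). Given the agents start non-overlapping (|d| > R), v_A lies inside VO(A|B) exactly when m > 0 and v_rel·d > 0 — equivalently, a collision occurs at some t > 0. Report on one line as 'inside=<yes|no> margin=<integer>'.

d = (-7, 20),  |d|² = 449;  R = 3+6 = 9,  c = 449−9² = 368
v_rel = (-9, 10),  |v_rel|² = 181;  v_rel·d = (-9)·(-7) + (10)·(20) = 263
181·t² − 526·t + 368 = 0  ⇒  m = 263² − 181·368 = 2561
m = 2561 > 0,  v_rel·d = 263 > 0  ⇒  inside

inside=yes margin=2561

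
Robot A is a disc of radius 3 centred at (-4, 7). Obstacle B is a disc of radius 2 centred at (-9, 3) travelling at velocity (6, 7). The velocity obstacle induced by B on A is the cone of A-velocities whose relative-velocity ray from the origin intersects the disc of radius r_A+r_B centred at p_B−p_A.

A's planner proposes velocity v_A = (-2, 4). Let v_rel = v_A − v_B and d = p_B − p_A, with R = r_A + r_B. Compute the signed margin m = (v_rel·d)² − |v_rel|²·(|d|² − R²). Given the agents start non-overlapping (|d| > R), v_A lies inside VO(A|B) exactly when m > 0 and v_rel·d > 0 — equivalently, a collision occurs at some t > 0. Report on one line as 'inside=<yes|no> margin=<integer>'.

d = (-5, -4),  |d|² = 41;  R = 3+2 = 5,  c = 41−5² = 16
v_rel = (-8, -3),  |v_rel|² = 73;  v_rel·d = (-8)·(-5) + (-3)·(-4) = 52
73·t² − 104·t + 16 = 0  ⇒  m = 52² − 73·16 = 1536
m = 1536 > 0,  v_rel·d = 52 > 0  ⇒  inside

inside=yes margin=1536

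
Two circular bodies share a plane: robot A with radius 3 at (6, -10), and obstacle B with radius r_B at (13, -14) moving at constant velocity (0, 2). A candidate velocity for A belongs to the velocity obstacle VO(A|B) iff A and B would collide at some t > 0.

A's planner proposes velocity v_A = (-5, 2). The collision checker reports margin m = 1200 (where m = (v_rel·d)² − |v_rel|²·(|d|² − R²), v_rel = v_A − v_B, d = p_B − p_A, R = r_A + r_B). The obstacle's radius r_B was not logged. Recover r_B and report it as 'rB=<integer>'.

m = 1200
d = (7, -4);  v_rel = (-5, 0),  |v_rel|² = 25
v_rel×d = (-5)·(-4) − (0)·(7) = 20
since m = R²·25 − 20²:  R² = (400 + 1200) / 25 = 64
R = √64 = 8  ⇒  r_B = 8 − 3 = 5

rB=5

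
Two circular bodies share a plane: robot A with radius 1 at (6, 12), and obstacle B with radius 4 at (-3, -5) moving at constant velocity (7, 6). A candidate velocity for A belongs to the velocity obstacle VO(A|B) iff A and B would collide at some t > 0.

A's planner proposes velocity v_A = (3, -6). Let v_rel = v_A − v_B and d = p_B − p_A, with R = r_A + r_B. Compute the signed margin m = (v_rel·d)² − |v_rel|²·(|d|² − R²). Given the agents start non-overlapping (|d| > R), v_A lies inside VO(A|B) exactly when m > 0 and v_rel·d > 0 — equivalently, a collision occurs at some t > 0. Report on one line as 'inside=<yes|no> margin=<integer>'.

d = (-9, -17),  |d|² = 370;  R = 1+4 = 5,  c = 370−5² = 345
v_rel = (-4, -12),  |v_rel|² = 160;  v_rel·d = (-4)·(-9) + (-12)·(-17) = 240
160·t² − 480·t + 345 = 0  ⇒  m = 240² − 160·345 = 2400
m = 2400 > 0,  v_rel·d = 240 > 0  ⇒  inside

inside=yes margin=2400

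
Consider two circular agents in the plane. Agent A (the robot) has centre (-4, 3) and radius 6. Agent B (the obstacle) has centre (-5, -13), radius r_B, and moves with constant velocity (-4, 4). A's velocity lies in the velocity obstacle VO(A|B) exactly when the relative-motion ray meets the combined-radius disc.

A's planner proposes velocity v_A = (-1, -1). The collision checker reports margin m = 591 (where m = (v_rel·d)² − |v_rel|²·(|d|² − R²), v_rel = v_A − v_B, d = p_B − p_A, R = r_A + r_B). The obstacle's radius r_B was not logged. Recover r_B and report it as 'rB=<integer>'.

m = 591
d = (-1, -16);  v_rel = (3, -5),  |v_rel|² = 34
v_rel×d = (3)·(-16) − (-5)·(-1) = -53
since m = R²·34 − (-53)²:  R² = (2809 + 591) / 34 = 100
R = √100 = 10  ⇒  r_B = 10 − 6 = 4

rB=4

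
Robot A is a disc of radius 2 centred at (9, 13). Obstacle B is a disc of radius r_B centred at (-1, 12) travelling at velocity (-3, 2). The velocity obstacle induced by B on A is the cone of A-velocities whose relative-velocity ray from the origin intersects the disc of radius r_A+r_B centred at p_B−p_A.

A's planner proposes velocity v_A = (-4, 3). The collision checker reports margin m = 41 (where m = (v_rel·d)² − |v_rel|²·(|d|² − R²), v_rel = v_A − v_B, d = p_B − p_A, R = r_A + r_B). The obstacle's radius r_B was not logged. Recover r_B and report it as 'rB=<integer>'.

m = 41
d = (-10, -1);  v_rel = (-1, 1),  |v_rel|² = 2
v_rel×d = (-1)·(-1) − (1)·(-10) = 11
since m = R²·2 − 11²:  R² = (121 + 41) / 2 = 81
R = √81 = 9  ⇒  r_B = 9 − 2 = 7

rB=7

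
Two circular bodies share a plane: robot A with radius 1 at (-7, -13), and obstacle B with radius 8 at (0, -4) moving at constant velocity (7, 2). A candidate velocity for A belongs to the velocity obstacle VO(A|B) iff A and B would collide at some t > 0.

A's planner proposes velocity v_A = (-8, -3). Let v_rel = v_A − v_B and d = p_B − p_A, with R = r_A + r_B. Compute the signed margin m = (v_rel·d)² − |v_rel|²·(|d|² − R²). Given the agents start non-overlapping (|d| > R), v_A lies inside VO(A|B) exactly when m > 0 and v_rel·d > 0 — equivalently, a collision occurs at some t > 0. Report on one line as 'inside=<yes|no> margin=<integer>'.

d = (7, 9),  |d|² = 130;  R = 1+8 = 9,  c = 130−9² = 49
v_rel = (-15, -5),  |v_rel|² = 250;  v_rel·d = (-15)·(7) + (-5)·(9) = -150
250·t² + 300·t + 49 = 0  ⇒  m = (-150)² − 250·49 = 10250
m = 10250 > 0,  v_rel·d = -150 < 0  ⇒  outside

inside=no margin=10250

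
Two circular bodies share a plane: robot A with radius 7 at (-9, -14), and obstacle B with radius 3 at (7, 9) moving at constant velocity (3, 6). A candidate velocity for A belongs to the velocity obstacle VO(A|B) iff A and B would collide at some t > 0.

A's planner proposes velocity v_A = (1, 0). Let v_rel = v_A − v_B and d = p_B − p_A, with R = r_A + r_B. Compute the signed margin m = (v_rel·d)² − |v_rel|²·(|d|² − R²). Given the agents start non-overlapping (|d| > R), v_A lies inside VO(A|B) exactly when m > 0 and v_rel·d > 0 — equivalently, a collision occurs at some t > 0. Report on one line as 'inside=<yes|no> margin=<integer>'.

d = (16, 23),  |d|² = 785;  R = 7+3 = 10,  c = 785−10² = 685
v_rel = (-2, -6),  |v_rel|² = 40;  v_rel·d = (-2)·(16) + (-6)·(23) = -170
40·t² + 340·t + 685 = 0  ⇒  m = (-170)² − 40·685 = 1500
m = 1500 > 0,  v_rel·d = -170 < 0  ⇒  outside

inside=no margin=1500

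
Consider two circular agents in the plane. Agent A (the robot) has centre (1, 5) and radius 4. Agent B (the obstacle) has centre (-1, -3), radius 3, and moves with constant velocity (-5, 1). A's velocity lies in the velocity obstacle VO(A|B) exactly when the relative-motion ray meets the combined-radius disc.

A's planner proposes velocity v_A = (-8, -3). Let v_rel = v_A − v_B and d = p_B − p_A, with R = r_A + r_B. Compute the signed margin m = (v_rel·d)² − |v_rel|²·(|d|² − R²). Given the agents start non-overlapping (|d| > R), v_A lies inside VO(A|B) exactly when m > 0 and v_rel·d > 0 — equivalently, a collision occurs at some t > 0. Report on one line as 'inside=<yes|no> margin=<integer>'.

d = (-2, -8),  |d|² = 68;  R = 4+3 = 7,  c = 68−7² = 19
v_rel = (-3, -4),  |v_rel|² = 25;  v_rel·d = (-3)·(-2) + (-4)·(-8) = 38
25·t² − 76·t + 19 = 0  ⇒  m = 38² − 25·19 = 969
m = 969 > 0,  v_rel·d = 38 > 0  ⇒  inside

inside=yes margin=969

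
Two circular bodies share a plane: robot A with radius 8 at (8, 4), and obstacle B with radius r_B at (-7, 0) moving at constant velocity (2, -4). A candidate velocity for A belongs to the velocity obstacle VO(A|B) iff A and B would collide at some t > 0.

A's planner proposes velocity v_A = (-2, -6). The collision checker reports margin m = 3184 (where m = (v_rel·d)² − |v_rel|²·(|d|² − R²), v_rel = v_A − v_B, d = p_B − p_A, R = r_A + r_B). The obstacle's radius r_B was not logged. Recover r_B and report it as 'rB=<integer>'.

m = 3184
d = (-15, -4);  v_rel = (-4, -2),  |v_rel|² = 20
v_rel×d = (-4)·(-4) − (-2)·(-15) = -14
since m = R²·20 − (-14)²:  R² = (196 + 3184) / 20 = 169
R = √169 = 13  ⇒  r_B = 13 − 8 = 5

rB=5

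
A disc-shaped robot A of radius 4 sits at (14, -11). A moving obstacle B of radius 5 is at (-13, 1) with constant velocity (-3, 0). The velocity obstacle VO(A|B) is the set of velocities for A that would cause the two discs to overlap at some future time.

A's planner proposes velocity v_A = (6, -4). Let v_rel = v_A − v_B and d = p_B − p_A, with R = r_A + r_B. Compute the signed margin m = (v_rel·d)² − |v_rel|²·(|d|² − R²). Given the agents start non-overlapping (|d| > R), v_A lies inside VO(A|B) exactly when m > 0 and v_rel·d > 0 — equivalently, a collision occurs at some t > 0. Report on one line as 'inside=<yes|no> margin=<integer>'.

d = (-27, 12),  |d|² = 873;  R = 4+5 = 9,  c = 873−9² = 792
v_rel = (9, -4),  |v_rel|² = 97;  v_rel·d = (9)·(-27) + (-4)·(12) = -291
97·t² + 582·t + 792 = 0  ⇒  m = (-291)² − 97·792 = 7857
m = 7857 > 0,  v_rel·d = -291 < 0  ⇒  outside

inside=no margin=7857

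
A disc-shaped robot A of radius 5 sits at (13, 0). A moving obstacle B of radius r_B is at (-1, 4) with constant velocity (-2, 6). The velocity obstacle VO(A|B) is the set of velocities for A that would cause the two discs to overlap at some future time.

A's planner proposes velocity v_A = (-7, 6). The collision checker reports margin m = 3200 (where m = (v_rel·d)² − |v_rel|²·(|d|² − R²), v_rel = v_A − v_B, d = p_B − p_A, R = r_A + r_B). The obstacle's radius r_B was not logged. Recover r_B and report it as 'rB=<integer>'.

m = 3200
d = (-14, 4);  v_rel = (-5, 0),  |v_rel|² = 25
v_rel×d = (-5)·(4) − (0)·(-14) = -20
since m = R²·25 − (-20)²:  R² = (400 + 3200) / 25 = 144
R = √144 = 12  ⇒  r_B = 12 − 5 = 7

rB=7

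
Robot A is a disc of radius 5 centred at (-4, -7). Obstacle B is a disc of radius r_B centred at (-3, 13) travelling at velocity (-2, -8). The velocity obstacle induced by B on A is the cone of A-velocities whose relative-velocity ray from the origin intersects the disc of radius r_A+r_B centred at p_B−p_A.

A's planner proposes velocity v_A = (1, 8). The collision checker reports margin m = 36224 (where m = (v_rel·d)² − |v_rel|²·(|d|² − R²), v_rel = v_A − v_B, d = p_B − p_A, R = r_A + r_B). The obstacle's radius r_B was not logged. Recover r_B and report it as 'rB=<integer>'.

m = 36224
d = (1, 20);  v_rel = (3, 16),  |v_rel|² = 265
v_rel×d = (3)·(20) − (16)·(1) = 44
since m = R²·265 − 44²:  R² = (1936 + 36224) / 265 = 144
R = √144 = 12  ⇒  r_B = 12 − 5 = 7

rB=7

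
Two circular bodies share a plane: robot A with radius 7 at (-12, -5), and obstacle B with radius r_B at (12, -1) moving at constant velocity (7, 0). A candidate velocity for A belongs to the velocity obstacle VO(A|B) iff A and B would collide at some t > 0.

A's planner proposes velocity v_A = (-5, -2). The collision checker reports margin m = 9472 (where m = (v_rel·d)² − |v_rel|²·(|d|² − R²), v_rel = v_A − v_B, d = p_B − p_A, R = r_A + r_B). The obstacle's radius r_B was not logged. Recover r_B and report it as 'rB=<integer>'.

m = 9472
d = (24, 4);  v_rel = (-12, -2),  |v_rel|² = 148
v_rel×d = (-12)·(4) − (-2)·(24) = 0
since m = R²·148 − 0²:  R² = (0 + 9472) / 148 = 64
R = √64 = 8  ⇒  r_B = 8 − 7 = 1

rB=1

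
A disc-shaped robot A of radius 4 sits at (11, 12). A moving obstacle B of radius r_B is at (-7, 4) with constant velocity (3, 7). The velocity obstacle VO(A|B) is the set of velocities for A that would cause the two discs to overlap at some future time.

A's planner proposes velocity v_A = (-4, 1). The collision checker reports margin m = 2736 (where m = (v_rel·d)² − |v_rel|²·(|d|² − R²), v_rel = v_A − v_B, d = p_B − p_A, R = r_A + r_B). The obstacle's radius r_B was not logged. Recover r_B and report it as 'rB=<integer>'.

m = 2736
d = (-18, -8);  v_rel = (-7, -6),  |v_rel|² = 85
v_rel×d = (-7)·(-8) − (-6)·(-18) = -52
since m = R²·85 − (-52)²:  R² = (2704 + 2736) / 85 = 64
R = √64 = 8  ⇒  r_B = 8 − 4 = 4

rB=4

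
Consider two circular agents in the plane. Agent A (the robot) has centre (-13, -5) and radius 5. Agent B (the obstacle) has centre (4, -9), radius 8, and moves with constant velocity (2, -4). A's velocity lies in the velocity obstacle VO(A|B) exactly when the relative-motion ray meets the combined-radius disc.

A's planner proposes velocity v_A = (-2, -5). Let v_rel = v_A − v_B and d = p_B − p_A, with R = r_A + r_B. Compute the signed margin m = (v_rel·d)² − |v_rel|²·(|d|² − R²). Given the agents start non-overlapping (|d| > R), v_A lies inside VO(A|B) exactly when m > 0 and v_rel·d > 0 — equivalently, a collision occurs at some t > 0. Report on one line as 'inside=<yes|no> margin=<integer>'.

d = (17, -4),  |d|² = 305;  R = 5+8 = 13,  c = 305−13² = 136
v_rel = (-4, -1),  |v_rel|² = 17;  v_rel·d = (-4)·(17) + (-1)·(-4) = -64
17·t² + 128·t + 136 = 0  ⇒  m = (-64)² − 17·136 = 1784
m = 1784 > 0,  v_rel·d = -64 < 0  ⇒  outside

inside=no margin=1784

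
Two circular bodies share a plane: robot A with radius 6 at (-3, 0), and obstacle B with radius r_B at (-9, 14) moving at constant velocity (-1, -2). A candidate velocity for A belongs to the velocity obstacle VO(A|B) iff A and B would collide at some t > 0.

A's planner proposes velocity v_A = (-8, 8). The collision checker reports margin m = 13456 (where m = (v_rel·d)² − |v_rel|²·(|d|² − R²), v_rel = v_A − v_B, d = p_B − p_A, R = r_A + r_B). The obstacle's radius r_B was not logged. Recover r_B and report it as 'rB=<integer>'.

m = 13456
d = (-6, 14);  v_rel = (-7, 10),  |v_rel|² = 149
v_rel×d = (-7)·(14) − (10)·(-6) = -38
since m = R²·149 − (-38)²:  R² = (1444 + 13456) / 149 = 100
R = √100 = 10  ⇒  r_B = 10 − 6 = 4

rB=4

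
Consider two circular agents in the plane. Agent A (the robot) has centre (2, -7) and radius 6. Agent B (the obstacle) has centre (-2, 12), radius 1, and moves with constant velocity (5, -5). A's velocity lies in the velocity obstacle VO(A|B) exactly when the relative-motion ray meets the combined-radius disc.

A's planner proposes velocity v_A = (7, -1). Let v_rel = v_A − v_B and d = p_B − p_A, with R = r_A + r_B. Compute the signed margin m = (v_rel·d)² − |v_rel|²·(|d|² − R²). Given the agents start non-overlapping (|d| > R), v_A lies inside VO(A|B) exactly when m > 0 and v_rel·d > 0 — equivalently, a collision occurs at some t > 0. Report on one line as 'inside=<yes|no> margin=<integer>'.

d = (-4, 19),  |d|² = 377;  R = 6+1 = 7,  c = 377−7² = 328
v_rel = (2, 4),  |v_rel|² = 20;  v_rel·d = (2)·(-4) + (4)·(19) = 68
20·t² − 136·t + 328 = 0  ⇒  m = 68² − 20·328 = -1936
m = -1936 < 0,  v_rel·d = 68 > 0  ⇒  outside

inside=no margin=-1936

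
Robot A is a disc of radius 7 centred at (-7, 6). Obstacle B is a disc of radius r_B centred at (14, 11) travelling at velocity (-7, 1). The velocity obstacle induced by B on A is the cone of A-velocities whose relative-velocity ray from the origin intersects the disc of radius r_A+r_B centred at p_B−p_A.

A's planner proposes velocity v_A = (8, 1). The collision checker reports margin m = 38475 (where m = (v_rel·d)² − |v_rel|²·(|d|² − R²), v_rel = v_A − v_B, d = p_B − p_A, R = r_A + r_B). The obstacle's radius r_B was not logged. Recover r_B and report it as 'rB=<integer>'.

m = 38475
d = (21, 5);  v_rel = (15, 0),  |v_rel|² = 225
v_rel×d = (15)·(5) − (0)·(21) = 75
since m = R²·225 − 75²:  R² = (5625 + 38475) / 225 = 196
R = √196 = 14  ⇒  r_B = 14 − 7 = 7

rB=7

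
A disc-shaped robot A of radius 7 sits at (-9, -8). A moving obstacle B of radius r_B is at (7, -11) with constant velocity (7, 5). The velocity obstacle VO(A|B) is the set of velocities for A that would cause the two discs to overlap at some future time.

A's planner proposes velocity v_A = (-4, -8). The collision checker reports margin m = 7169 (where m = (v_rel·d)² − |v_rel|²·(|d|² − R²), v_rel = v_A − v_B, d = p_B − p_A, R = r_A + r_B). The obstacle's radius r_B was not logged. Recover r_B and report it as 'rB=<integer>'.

m = 7169
d = (16, -3);  v_rel = (-11, -13),  |v_rel|² = 290
v_rel×d = (-11)·(-3) − (-13)·(16) = 241
since m = R²·290 − 241²:  R² = (58081 + 7169) / 290 = 225
R = √225 = 15  ⇒  r_B = 15 − 7 = 8

rB=8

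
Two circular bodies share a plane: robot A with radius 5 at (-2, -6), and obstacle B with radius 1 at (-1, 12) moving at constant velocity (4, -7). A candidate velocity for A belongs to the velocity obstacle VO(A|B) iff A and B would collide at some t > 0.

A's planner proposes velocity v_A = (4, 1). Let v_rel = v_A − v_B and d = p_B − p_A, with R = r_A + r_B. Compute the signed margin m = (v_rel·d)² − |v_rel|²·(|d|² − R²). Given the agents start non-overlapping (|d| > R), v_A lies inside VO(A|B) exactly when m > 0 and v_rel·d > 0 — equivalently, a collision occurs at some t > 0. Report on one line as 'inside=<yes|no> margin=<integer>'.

d = (1, 18),  |d|² = 325;  R = 5+1 = 6,  c = 325−6² = 289
v_rel = (0, 8),  |v_rel|² = 64;  v_rel·d = (0)·(1) + (8)·(18) = 144
64·t² − 288·t + 289 = 0  ⇒  m = 144² − 64·289 = 2240
m = 2240 > 0,  v_rel·d = 144 > 0  ⇒  inside

inside=yes margin=2240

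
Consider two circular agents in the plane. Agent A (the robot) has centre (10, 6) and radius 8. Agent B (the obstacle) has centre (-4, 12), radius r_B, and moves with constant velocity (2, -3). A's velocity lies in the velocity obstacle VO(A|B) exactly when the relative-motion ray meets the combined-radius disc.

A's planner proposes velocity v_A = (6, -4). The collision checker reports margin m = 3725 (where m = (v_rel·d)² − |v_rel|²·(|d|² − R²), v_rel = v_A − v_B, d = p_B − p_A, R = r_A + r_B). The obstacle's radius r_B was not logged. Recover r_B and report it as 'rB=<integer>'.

m = 3725
d = (-14, 6);  v_rel = (4, -1),  |v_rel|² = 17
v_rel×d = (4)·(6) − (-1)·(-14) = 10
since m = R²·17 − 10²:  R² = (100 + 3725) / 17 = 225
R = √225 = 15  ⇒  r_B = 15 − 8 = 7

rB=7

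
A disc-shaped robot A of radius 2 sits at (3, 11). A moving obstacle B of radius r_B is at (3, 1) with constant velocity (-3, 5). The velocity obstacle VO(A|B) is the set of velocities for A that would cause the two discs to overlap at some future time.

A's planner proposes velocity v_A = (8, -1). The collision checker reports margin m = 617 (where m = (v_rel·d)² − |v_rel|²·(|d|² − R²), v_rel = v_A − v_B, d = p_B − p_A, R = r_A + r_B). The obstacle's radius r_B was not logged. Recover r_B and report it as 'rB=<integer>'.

m = 617
d = (0, -10);  v_rel = (11, -6),  |v_rel|² = 157
v_rel×d = (11)·(-10) − (-6)·(0) = -110
since m = R²·157 − (-110)²:  R² = (12100 + 617) / 157 = 81
R = √81 = 9  ⇒  r_B = 9 − 2 = 7

rB=7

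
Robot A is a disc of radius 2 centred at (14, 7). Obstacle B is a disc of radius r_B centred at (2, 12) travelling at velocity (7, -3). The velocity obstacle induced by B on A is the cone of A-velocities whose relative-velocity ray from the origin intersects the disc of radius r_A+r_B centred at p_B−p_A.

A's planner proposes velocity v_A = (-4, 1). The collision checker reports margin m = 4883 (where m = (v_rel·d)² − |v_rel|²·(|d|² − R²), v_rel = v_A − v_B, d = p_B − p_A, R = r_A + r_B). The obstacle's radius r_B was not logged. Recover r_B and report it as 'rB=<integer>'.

m = 4883
d = (-12, 5);  v_rel = (-11, 4),  |v_rel|² = 137
v_rel×d = (-11)·(5) − (4)·(-12) = -7
since m = R²·137 − (-7)²:  R² = (49 + 4883) / 137 = 36
R = √36 = 6  ⇒  r_B = 6 − 2 = 4

rB=4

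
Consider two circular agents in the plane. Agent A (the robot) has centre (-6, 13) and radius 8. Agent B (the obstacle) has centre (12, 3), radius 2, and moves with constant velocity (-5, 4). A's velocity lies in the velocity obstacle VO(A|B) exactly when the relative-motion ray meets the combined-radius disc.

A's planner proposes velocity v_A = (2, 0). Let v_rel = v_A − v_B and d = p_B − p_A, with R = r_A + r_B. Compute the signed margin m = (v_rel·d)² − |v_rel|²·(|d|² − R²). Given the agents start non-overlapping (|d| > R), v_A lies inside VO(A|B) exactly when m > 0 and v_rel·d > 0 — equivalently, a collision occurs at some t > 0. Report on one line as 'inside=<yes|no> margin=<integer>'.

d = (18, -10),  |d|² = 424;  R = 8+2 = 10,  c = 424−10² = 324
v_rel = (7, -4),  |v_rel|² = 65;  v_rel·d = (7)·(18) + (-4)·(-10) = 166
65·t² − 332·t + 324 = 0  ⇒  m = 166² − 65·324 = 6496
m = 6496 > 0,  v_rel·d = 166 > 0  ⇒  inside

inside=yes margin=6496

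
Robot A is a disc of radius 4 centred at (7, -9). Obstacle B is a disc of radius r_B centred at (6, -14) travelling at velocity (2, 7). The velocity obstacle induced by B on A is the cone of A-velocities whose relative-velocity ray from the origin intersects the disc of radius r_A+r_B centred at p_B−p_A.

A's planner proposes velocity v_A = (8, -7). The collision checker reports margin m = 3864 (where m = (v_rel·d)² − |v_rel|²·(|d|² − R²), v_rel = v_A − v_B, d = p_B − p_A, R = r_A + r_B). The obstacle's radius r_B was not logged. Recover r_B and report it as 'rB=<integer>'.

m = 3864
d = (-1, -5);  v_rel = (6, -14),  |v_rel|² = 232
v_rel×d = (6)·(-5) − (-14)·(-1) = -44
since m = R²·232 − (-44)²:  R² = (1936 + 3864) / 232 = 25
R = √25 = 5  ⇒  r_B = 5 − 4 = 1

rB=1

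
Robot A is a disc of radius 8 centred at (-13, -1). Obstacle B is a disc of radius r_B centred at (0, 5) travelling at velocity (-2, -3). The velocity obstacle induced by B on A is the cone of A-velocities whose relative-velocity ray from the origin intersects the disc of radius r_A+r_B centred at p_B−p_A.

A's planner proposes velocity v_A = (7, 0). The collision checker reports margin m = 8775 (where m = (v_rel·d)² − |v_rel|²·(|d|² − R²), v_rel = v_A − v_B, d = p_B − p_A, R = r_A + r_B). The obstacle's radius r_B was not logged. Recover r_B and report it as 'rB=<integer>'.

m = 8775
d = (13, 6);  v_rel = (9, 3),  |v_rel|² = 90
v_rel×d = (9)·(6) − (3)·(13) = 15
since m = R²·90 − 15²:  R² = (225 + 8775) / 90 = 100
R = √100 = 10  ⇒  r_B = 10 − 8 = 2

rB=2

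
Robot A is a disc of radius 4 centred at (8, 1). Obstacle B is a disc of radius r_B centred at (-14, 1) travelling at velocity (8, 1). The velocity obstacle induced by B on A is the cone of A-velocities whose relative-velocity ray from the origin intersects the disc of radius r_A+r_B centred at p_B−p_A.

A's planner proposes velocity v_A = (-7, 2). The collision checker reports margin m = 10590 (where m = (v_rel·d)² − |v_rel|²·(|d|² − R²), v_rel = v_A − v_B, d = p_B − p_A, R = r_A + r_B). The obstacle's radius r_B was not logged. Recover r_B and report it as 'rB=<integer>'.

m = 10590
d = (-22, 0);  v_rel = (-15, 1),  |v_rel|² = 226
v_rel×d = (-15)·(0) − (1)·(-22) = 22
since m = R²·226 − 22²:  R² = (484 + 10590) / 226 = 49
R = √49 = 7  ⇒  r_B = 7 − 4 = 3

rB=3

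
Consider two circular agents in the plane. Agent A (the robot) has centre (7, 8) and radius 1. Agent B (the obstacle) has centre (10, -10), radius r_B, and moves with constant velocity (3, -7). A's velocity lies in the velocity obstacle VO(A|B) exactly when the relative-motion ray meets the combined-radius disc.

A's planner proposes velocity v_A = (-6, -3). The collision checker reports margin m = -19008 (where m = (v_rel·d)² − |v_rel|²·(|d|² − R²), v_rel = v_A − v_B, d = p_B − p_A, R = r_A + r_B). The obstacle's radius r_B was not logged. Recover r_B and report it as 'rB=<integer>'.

m = -19008
d = (3, -18);  v_rel = (-9, 4),  |v_rel|² = 97
v_rel×d = (-9)·(-18) − (4)·(3) = 150
since m = R²·97 − 150²:  R² = (22500 + -19008) / 97 = 36
R = √36 = 6  ⇒  r_B = 6 − 1 = 5

rB=5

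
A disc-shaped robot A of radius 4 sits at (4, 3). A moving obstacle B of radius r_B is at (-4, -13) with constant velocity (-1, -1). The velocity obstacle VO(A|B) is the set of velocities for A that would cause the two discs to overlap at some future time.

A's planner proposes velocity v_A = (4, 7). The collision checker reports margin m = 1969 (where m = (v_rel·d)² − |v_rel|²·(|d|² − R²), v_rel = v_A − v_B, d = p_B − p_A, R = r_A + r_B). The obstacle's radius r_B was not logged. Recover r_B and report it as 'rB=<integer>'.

m = 1969
d = (-8, -16);  v_rel = (5, 8),  |v_rel|² = 89
v_rel×d = (5)·(-16) − (8)·(-8) = -16
since m = R²·89 − (-16)²:  R² = (256 + 1969) / 89 = 25
R = √25 = 5  ⇒  r_B = 5 − 4 = 1

rB=1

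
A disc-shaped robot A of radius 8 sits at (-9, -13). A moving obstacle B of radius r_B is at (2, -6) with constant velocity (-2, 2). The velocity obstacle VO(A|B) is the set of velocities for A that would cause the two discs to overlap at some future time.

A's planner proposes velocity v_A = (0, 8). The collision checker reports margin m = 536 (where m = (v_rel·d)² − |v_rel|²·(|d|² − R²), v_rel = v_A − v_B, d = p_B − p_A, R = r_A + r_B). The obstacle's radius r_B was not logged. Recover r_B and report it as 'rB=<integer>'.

m = 536
d = (11, 7);  v_rel = (2, 6),  |v_rel|² = 40
v_rel×d = (2)·(7) − (6)·(11) = -52
since m = R²·40 − (-52)²:  R² = (2704 + 536) / 40 = 81
R = √81 = 9  ⇒  r_B = 9 − 8 = 1

rB=1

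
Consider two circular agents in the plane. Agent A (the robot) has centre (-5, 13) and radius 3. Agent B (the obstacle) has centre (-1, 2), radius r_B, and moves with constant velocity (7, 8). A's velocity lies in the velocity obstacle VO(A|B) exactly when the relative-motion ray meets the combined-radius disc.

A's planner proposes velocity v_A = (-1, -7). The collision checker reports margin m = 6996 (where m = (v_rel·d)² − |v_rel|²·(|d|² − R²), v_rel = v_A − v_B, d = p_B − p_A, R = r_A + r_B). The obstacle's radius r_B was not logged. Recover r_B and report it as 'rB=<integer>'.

m = 6996
d = (4, -11);  v_rel = (-8, -15),  |v_rel|² = 289
v_rel×d = (-8)·(-11) − (-15)·(4) = 148
since m = R²·289 − 148²:  R² = (21904 + 6996) / 289 = 100
R = √100 = 10  ⇒  r_B = 10 − 3 = 7

rB=7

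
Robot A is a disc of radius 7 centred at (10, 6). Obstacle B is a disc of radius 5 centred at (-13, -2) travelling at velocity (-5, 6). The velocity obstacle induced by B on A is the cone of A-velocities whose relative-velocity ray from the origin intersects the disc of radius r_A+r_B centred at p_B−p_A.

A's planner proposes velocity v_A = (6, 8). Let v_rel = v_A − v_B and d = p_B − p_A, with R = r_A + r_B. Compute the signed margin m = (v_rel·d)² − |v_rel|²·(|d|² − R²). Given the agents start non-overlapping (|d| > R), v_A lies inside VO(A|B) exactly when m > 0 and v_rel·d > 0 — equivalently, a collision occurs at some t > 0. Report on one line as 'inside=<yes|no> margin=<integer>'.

d = (-23, -8),  |d|² = 593;  R = 7+5 = 12,  c = 593−12² = 449
v_rel = (11, 2),  |v_rel|² = 125;  v_rel·d = (11)·(-23) + (2)·(-8) = -269
125·t² + 538·t + 449 = 0  ⇒  m = (-269)² − 125·449 = 16236
m = 16236 > 0,  v_rel·d = -269 < 0  ⇒  outside

inside=no margin=16236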